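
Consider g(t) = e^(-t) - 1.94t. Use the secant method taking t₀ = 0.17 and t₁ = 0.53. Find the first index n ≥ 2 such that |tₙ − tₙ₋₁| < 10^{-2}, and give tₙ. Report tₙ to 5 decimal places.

g(0.17) = 0.5138648, g(0.53) = -0.4395950
t₂ = 0.5300000 − (-0.4395950)·(0.3600000)/(-0.9534598) = 0.3640211;  |Δ| = 0.1659789
g(0.3640211) = -0.0113244
t₃ = 0.3640211 − (-0.0113244)·(-0.1659789)/(0.4282706) = 0.3596323;  |Δ| = 0.0043888
|t₃ − t₂| = 0.0043888 < 10^{-2}

n = 3, tₙ = 0.35963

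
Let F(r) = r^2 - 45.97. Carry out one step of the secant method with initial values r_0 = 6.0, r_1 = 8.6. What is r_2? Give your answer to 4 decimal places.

F(6.0) = -9.970000, F(8.6) = 27.990000
r_2 = 8.600000 − 27.990000·(8.600000 − 6.000000) / (27.990000 − (-9.970000)) = 8.600000 − (72.774000)/(37.960000) = 6.682877

6.6829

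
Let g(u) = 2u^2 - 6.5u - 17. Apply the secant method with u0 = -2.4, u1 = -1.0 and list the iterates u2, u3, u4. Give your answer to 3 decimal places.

g(-2.4) = 10.12000, g(-1.0) = -8.50000
u2 = -1.00000 − (-8.50000)·(-1.00000 − (-2.40000)) / (-8.50000 − 10.12000) = -1.00000 − (-11.90000)/(-18.62000) = -1.63910
g(-1.63910) = -0.97258
u3 = -1.63910 − (-0.97258)·(-1.63910 − (-1.00000)) / (-0.97258 − (-8.50000)) = -1.63910 − (0.62157)/(7.52742) = -1.72167
g(-1.72167) = 0.11918
u4 = -1.72167 − 0.11918·(-1.72167 − (-1.63910)) / (0.11918 − (-0.97258)) = -1.72167 − (-0.00984)/(1.09177) = -1.71266

-1.639, -1.722, -1.713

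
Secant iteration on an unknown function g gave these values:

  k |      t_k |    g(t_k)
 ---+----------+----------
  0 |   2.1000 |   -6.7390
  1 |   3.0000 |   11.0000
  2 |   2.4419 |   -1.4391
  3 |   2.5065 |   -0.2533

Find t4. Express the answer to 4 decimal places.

t4 = 2.5065 − (-0.2533)·(2.5065 − 2.4419) / (-0.2533 − (-1.4391))
   = 2.5065 − (-0.016363)/(1.185800) = 2.520299

2.5203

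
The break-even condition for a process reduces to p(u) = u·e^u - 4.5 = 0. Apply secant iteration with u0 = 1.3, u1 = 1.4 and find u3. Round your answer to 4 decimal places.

1.2675

p(1.3) = 0.270086, p(1.4) = 1.177280
u2 = 1.400000 − 1.177280·(1.400000 − 1.300000) / (1.177280 − 0.270086) = 1.400000 − (0.117728)/(0.907194) = 1.270228
p(1.270228) = 0.024130
u3 = 1.270228 − 0.024130·(1.270228 − 1.400000) / (0.024130 − 1.177280) = 1.270228 − (-0.003131)/(-1.153150) = 1.267513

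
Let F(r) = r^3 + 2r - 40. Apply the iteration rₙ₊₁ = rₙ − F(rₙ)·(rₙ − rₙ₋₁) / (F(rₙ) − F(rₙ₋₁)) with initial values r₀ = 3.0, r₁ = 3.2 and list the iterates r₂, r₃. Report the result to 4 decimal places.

3.2270, 3.2252

F(3.0) = -7.000000, F(3.2) = -0.832000
r₂ = 3.200000 − (-0.832000)·(3.200000 − 3.000000) / (-0.832000 − (-7.000000)) = 3.200000 − (-0.166400)/(6.168000) = 3.226978
F(3.226978) = 0.057725
r₃ = 3.226978 − 0.057725·(3.226978 − 3.200000) / (0.057725 − (-0.832000)) = 3.226978 − (0.001557)/(0.889725) = 3.225228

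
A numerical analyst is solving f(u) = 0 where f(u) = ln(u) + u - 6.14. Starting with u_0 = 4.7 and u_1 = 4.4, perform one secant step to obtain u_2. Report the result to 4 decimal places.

4.6118

f(4.7) = 0.107563, f(4.4) = -0.258395
u_2 = 4.400000 − (-0.258395)·(4.400000 − 4.700000) / (-0.258395 − 0.107563) = 4.400000 − (0.077519)/(-0.365958) = 4.611824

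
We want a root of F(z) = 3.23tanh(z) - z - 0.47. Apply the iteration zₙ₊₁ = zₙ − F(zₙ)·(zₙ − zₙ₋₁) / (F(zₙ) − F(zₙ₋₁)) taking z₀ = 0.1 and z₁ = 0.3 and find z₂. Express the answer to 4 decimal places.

F(0.1) = -0.248072, F(0.3) = 0.170940
z₂ = 0.300000 − 0.170940·(0.300000 − 0.100000) / (0.170940 − (-0.248072)) = 0.300000 − (0.034188)/(0.419012) = 0.218408

0.2184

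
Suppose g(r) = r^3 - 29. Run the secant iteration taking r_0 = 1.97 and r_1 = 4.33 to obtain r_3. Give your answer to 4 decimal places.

2.9309

g(1.97) = -21.354627, g(4.33) = 52.182737
r_2 = 4.330000 − 52.182737·(4.330000 − 1.970000) / (52.182737 − (-21.354627)) = 4.330000 − (123.151259)/(73.537364) = 2.655324
g(2.655324) = -10.277986
r_3 = 2.655324 − (-10.277986)·(2.655324 − 4.330000) / (-10.277986 − 52.182737) = 2.655324 − (17.212297)/(-62.460723) = 2.930894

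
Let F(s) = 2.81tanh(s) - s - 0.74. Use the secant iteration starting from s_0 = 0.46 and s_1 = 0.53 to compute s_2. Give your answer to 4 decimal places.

0.4530

F(0.46) = 0.008537, F(0.53) = 0.093921
s_2 = 0.530000 − 0.093921·(0.530000 − 0.460000) / (0.093921 − 0.008537) = 0.530000 − (0.006574)/(0.085384) = 0.453001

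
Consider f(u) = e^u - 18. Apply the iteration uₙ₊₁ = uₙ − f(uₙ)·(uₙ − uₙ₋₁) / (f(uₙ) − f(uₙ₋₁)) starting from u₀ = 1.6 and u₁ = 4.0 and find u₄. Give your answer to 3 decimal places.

3.015

f(1.6) = -13.04697, f(4.0) = 36.59815
u₂ = 4.00000 − 36.59815·(4.00000 − 1.60000) / (36.59815 − (-13.04697)) = 4.00000 − (87.83556)/(49.64512) = 2.23073
f(2.23073) = -8.69333
u₃ = 2.23073 − (-8.69333)·(2.23073 − 4.00000) / (-8.69333 − 36.59815) = 2.23073 − (15.38084)/(-45.29148) = 2.57033
f(2.57033) = -4.92989
u₄ = 2.57033 − (-4.92989)·(2.57033 − 2.23073) / (-4.92989 − (-8.69333)) = 2.57033 − (-1.67417)/(3.76344) = 3.01518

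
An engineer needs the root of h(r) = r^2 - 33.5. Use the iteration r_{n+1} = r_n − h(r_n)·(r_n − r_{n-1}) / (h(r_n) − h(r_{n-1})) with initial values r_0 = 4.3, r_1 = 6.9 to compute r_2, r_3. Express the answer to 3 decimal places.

5.640, 5.775

h(4.3) = -15.01000, h(6.9) = 14.11000
r_2 = 6.90000 − 14.11000·(6.90000 − 4.30000) / (14.11000 − (-15.01000)) = 6.90000 − (36.68600)/(29.12000) = 5.64018
h(5.64018) = -1.68839
r_3 = 5.64018 − (-1.68839)·(5.64018 − 6.90000) / (-1.68839 − 14.11000) = 5.64018 − (2.12706)/(-15.79839) = 5.77482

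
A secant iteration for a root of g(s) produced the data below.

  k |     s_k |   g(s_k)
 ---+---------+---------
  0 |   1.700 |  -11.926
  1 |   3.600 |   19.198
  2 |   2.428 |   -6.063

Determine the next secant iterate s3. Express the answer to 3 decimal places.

s3 = 2.428 − (-6.063)·(2.428 − 3.600) / (-6.063 − 19.198)
   = 2.428 − (7.10584)/(-25.26100) = 2.70930

2.709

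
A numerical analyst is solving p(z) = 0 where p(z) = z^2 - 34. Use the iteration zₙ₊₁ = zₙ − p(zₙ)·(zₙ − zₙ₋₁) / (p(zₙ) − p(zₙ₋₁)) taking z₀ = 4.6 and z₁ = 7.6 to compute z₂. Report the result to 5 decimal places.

5.65246

p(4.6) = -12.8400000, p(7.6) = 23.7600000
z₂ = 7.6000000 − 23.7600000·(7.6000000 − 4.6000000) / (23.7600000 − (-12.8400000)) = 7.6000000 − (71.2800000)/(36.6000000) = 5.6524590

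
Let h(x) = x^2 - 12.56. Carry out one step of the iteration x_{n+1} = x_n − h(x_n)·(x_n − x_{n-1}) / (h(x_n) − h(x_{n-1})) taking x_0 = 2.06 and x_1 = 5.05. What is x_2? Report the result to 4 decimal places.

h(2.06) = -8.316400, h(5.05) = 12.942500
x_2 = 5.050000 − 12.942500·(5.050000 − 2.060000) / (12.942500 − (-8.316400)) = 5.050000 − (38.698075)/(21.258900) = 3.229677

3.2297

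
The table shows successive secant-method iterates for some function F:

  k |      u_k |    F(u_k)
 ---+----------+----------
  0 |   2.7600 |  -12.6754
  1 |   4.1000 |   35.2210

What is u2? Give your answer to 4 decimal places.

3.1146

u2 = 4.1000 − 35.2210·(4.1000 − 2.7600) / (35.2210 − (-12.6754))
   = 4.1000 − (47.196140)/(47.896400) = 3.114620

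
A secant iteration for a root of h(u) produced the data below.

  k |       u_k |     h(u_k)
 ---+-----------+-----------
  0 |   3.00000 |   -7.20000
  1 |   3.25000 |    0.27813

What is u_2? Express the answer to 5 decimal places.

u_2 = 3.25000 − 0.27813·(3.25000 − 3.00000) / (0.27813 − (-7.20000))
   = 3.25000 − (0.0695325)/(7.4781300) = 3.2407019

3.24070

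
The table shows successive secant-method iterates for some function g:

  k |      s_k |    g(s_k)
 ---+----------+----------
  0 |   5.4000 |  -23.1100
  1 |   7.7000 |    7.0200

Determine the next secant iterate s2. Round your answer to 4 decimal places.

s2 = 7.7000 − 7.0200·(7.7000 − 5.4000) / (7.0200 − (-23.1100))
   = 7.7000 − (16.146000)/(30.130000) = 7.164122

7.1641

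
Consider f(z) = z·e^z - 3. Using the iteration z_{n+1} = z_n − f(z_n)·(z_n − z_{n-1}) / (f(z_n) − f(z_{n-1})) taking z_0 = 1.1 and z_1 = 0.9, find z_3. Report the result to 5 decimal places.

1.05058

f(1.1) = 0.3045826, f(0.9) = -0.7863572
z_2 = 0.9000000 − (-0.7863572)·(0.9000000 − 1.1000000) / (-0.7863572 − 0.3045826) = 0.9000000 − (0.1572714)/(-1.0909398) = 1.0441614
f(1.0441614) = -0.0335216
z_3 = 1.0441614 − (-0.0335216)·(1.0441614 − 0.9000000) / (-0.0335216 − (-0.7863572)) = 1.0441614 − (-0.0048325)/(0.7528356) = 1.0505805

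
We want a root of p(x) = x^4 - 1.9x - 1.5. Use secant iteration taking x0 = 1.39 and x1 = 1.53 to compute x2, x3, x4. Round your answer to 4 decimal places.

p(1.39) = -0.407990, p(1.53) = 1.072813
x2 = 1.530000 − 1.072813·(1.530000 − 1.390000) / (1.072813 − (-0.407990)) = 1.530000 − (0.150194)/(1.480802) = 1.428573
p(1.428573) = -0.049342
x3 = 1.428573 − (-0.049342)·(1.428573 − 1.530000) / (-0.049342 − 1.072813) = 1.428573 − (0.005005)/(-1.122155) = 1.433033
p(1.433033) = -0.005562
x4 = 1.433033 − (-0.005562)·(1.433033 − 1.428573) / (-0.005562 − (-0.049342)) = 1.433033 − (-0.000025)/(0.043780) = 1.433599

1.4286, 1.4330, 1.4336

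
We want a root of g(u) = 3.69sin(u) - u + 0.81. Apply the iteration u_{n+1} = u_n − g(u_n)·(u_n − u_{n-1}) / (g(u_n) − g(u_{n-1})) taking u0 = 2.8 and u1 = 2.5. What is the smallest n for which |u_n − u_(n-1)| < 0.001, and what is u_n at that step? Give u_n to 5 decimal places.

n = 4, u_n = 2.62680

g(2.8) = -0.7538937, g(2.5) = 0.5183622
u2 = 2.5000000 − 0.5183622·(-0.3000000)/(1.2722559) = 2.6222306;  |Δ| = 0.1222306
g(2.6222306) = 0.0192137
u3 = 2.6222306 − 0.0192137·(0.1222306)/(-0.4991485) = 2.6269357;  |Δ| = 0.0047050
g(2.6269357) = -0.0005837
u4 = 2.6269357 − (-0.0005837)·(0.0047050)/(-0.0197974) = 2.6267969;  |Δ| = 0.0001387
|u4 − u3| = 0.0001387 < 0.001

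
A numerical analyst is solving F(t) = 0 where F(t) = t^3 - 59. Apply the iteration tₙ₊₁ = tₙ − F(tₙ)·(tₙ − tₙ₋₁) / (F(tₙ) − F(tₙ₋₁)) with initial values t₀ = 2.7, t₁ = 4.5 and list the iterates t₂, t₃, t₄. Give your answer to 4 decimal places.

3.6906, 3.8636, 3.8946

F(2.7) = -39.317000, F(4.5) = 32.125000
t₂ = 4.500000 − 32.125000·(4.500000 − 2.700000) / (32.125000 − (-39.317000)) = 4.500000 − (57.825000)/(71.442000) = 3.690602
F(3.690602) = -8.731989
t₃ = 3.690602 − (-8.731989)·(3.690602 − 4.500000) / (-8.731989 − 32.125000) = 3.690602 − (7.067653)/(-40.856989) = 3.863587
F(3.863587) = -1.327045
t₄ = 3.863587 − (-1.327045)·(3.863587 − 3.690602) / (-1.327045 − (-8.731989)) = 3.863587 − (-0.229559)/(7.404944) = 3.894588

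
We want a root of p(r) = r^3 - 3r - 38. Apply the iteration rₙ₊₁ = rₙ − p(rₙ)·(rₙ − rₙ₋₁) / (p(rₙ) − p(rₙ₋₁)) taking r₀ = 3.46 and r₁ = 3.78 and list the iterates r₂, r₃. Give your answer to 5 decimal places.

3.65148, 3.65846

p(3.46) = -6.9582640, p(3.78) = 4.6701520
r₂ = 3.7800000 − 4.6701520·(3.7800000 − 3.4600000) / (4.6701520 − (-6.9582640)) = 3.7800000 − (1.4944486)/(11.6284160) = 3.6514830
p(3.6514830) = -0.2680265
r₃ = 3.6514830 − (-0.2680265)·(3.6514830 − 3.7800000) / (-0.2680265 − 4.6701520) = 3.6514830 − (0.0344460)/(-4.9381785) = 3.6584585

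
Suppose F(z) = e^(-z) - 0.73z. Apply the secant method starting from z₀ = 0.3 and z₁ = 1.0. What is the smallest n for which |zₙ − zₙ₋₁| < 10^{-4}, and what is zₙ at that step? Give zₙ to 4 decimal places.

F(0.3) = 0.521818, F(1.0) = -0.362121
z₂ = 1.000000 − (-0.362121)·(0.700000)/(-0.883939) = 0.713233;  |Δ| = 0.286767
F(0.713233) = -0.030603
z₃ = 0.713233 − (-0.030603)·(-0.286767)/(0.331518) = 0.686761;  |Δ| = 0.026472
F(0.686761) = 0.001868
z₄ = 0.686761 − 0.001868·(-0.026472)/(0.032470) = 0.688284;  |Δ| = 0.001523
F(0.688284) = -0.000009
z₅ = 0.688284 − (-0.000009)·(0.001523)/(-0.001877) = 0.688276;  |Δ| = 0.000008
|z₅ − z₄| = 0.000008 < 10^{-4}

n = 5, zₙ = 0.6883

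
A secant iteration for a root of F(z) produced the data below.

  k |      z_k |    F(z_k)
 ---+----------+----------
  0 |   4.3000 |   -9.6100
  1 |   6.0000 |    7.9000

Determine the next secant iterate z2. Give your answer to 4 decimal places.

5.2330

z2 = 6.0000 − 7.9000·(6.0000 − 4.3000) / (7.9000 − (-9.6100))
   = 6.0000 − (13.430000)/(17.510000) = 5.233010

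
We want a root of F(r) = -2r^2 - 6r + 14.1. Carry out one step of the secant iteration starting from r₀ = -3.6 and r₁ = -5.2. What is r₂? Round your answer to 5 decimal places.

-4.44310

F(-3.6) = 9.7800000, F(-5.2) = -8.7800000
r₂ = -5.2000000 − (-8.7800000)·(-5.2000000 − (-3.6000000)) / (-8.7800000 − 9.7800000) = -5.2000000 − (14.0480000)/(-18.5600000) = -4.4431034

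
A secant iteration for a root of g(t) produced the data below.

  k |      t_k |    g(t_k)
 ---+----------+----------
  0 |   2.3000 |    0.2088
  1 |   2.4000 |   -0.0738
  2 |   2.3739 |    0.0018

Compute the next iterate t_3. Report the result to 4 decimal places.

t_3 = 2.3739 − 0.0018·(2.3739 − 2.4000) / (0.0018 − (-0.0738))
   = 2.3739 − (-0.000047)/(0.075600) = 2.374521

2.3745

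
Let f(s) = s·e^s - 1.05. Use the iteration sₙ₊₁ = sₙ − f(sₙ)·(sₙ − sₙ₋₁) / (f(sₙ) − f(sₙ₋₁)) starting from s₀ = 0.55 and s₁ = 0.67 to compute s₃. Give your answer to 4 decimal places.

0.5848

f(0.55) = -0.096711, f(0.67) = 0.259339
s₂ = 0.670000 − 0.259339·(0.670000 − 0.550000) / (0.259339 − (-0.096711)) = 0.670000 − (0.031121)/(0.356050) = 0.582595
f(0.582595) = -0.006760
s₃ = 0.582595 − (-0.006760)·(0.582595 − 0.670000) / (-0.006760 − 0.259339) = 0.582595 − (0.000591)/(-0.266099) = 0.584815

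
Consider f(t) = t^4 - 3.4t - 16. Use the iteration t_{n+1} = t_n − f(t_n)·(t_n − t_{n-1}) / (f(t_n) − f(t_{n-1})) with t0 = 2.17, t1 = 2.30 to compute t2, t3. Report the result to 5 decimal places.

2.19916, 2.20123

f(2.17) = -1.2042608, f(2.30) = 4.1641000
t2 = 2.3000000 − 4.1641000·(2.3000000 − 2.1700000) / (4.1641000 − (-1.2042608)) = 2.3000000 − (0.5413330)/(5.3683608) = 2.1991623
f(2.1991623) = -0.0872096
t3 = 2.1991623 − (-0.0872096)·(2.1991623 − 2.3000000) / (-0.0872096 − 4.1641000) = 2.1991623 − (0.0087940)/(-4.2513096) = 2.2012309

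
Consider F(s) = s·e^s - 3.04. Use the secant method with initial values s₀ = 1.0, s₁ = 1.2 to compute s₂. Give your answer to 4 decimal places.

1.0508

F(1.0) = -0.321718, F(1.2) = 0.944140
s₂ = 1.200000 − 0.944140·(1.200000 − 1.000000) / (0.944140 − (-0.321718)) = 1.200000 − (0.188828)/(1.265858) = 1.050830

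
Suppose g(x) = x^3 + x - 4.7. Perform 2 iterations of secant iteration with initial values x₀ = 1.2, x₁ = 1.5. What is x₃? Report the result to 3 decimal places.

g(1.2) = -1.77200, g(1.5) = 0.17500
x₂ = 1.50000 − 0.17500·(1.50000 − 1.20000) / (0.17500 − (-1.77200)) = 1.50000 − (0.05250)/(1.94700) = 1.47304
g(1.47304) = -0.03072
x₃ = 1.47304 − (-0.03072)·(1.47304 − 1.50000) / (-0.03072 − 0.17500) = 1.47304 − (0.00083)/(-0.20572) = 1.47706

1.477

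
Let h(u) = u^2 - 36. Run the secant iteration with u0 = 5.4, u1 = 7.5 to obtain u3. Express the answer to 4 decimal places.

5.9922

h(5.4) = -6.840000, h(7.5) = 20.250000
u2 = 7.500000 − 20.250000·(7.500000 − 5.400000) / (20.250000 − (-6.840000)) = 7.500000 − (42.525000)/(27.090000) = 5.930233
h(5.930233) = -0.832342
u3 = 5.930233 − (-0.832342)·(5.930233 − 7.500000) / (-0.832342 − 20.250000) = 5.930233 − (1.306583)/(-21.082342) = 5.992208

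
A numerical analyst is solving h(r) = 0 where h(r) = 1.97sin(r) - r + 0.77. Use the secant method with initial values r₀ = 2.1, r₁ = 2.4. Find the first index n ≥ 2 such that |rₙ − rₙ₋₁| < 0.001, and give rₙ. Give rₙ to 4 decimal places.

n = 4, rₙ = 2.2734

h(2.1) = 0.370522, h(2.4) = -0.299338
r₂ = 2.400000 − (-0.299338)·(0.300000)/(-0.669860) = 2.265940;  |Δ| = 0.134060
h(2.265940) = 0.016944
r₃ = 2.265940 − 0.016944·(-0.134060)/(0.316281) = 2.273122;  |Δ| = 0.007182
h(2.273122) = 0.000661
r₄ = 2.273122 − 0.000661·(0.007182)/(-0.016283) = 2.273414;  |Δ| = 0.000292
|r₄ − r₃| = 0.000292 < 0.001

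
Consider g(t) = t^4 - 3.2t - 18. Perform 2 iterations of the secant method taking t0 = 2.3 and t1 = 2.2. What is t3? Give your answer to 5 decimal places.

g(2.3) = 2.6241000, g(2.2) = -1.6144000
t2 = 2.2000000 − (-1.6144000)·(2.2000000 − 2.3000000) / (-1.6144000 − 2.6241000) = 2.2000000 − (0.1614400)/(-4.2385000) = 2.2380889
g(2.2380889) = -0.0713815
t3 = 2.2380889 − (-0.0713815)·(2.2380889 − 2.2000000) / (-0.0713815 − (-1.6144000)) = 2.2380889 − (-0.0027188)/(1.5430185) = 2.2398510

2.23985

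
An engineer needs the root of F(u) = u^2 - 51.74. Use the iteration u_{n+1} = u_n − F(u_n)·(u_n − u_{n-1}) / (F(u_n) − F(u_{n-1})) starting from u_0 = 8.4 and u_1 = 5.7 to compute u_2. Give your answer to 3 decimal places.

7.065

F(8.4) = 18.82000, F(5.7) = -19.25000
u_2 = 5.70000 − (-19.25000)·(5.70000 − 8.40000) / (-19.25000 − 18.82000) = 5.70000 − (51.97500)/(-38.07000) = 7.06525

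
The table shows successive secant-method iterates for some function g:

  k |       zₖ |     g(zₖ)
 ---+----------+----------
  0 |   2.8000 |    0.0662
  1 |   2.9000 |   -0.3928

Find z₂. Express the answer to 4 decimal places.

2.8144

z₂ = 2.9000 − (-0.3928)·(2.9000 − 2.8000) / (-0.3928 − 0.0662)
   = 2.9000 − (-0.039280)/(-0.459000) = 2.814423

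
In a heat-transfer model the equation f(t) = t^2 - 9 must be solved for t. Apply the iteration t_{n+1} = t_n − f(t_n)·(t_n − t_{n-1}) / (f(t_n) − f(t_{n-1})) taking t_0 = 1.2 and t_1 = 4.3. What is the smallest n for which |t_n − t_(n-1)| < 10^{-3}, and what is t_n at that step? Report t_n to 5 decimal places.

n = 6, t_n = 3.00000

f(1.2) = -7.5600000, f(4.3) = 9.4900000
t_2 = 4.3000000 − 9.4900000·(3.1000000)/(17.0500000) = 2.5745455;  |Δ| = 1.7254545
f(2.5745455) = -2.3717157
t_3 = 2.5745455 − (-2.3717157)·(-1.7254545)/(-11.8617157) = 2.9195451;  |Δ| = 0.3449996
f(2.9195451) = -0.4762564
t_4 = 2.9195451 − (-0.4762564)·(0.3449996)/(1.8954593) = 3.0062303;  |Δ| = 0.0866852
f(3.0062303) = 0.0374207
t_5 = 3.0062303 − 0.0374207·(0.0866852)/(0.5136771) = 2.9999154;  |Δ| = 0.0063149
f(2.9999154) = -0.0005075
t_6 = 2.9999154 − (-0.0005075)·(-0.0063149)/(-0.0379282) = 2.9999999;  |Δ| = 0.0000845
|t_6 − t_5| = 0.0000845 < 10^{-3}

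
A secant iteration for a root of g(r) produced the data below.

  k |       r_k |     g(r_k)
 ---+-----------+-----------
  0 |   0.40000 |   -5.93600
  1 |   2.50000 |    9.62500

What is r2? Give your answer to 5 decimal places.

r2 = 2.50000 − 9.62500·(2.50000 − 0.40000) / (9.62500 − (-5.93600))
   = 2.50000 − (20.2125000)/(15.5610000) = 1.2010796

1.20108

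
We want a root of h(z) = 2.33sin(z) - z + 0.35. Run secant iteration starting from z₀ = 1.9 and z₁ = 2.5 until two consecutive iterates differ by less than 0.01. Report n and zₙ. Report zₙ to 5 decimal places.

h(1.9) = 0.6548792, h(2.5) = -0.7555599
z₂ = 2.5000000 − (-0.7555599)·(0.6000000)/(-1.4104391) = 2.1785852;  |Δ| = 0.3214148
h(2.1785852) = 0.0841413
z₃ = 2.1785852 − 0.0841413·(-0.3214148)/(0.8397012) = 2.2107922;  |Δ| = 0.0322070
h(2.2107922) = 0.0080966
z₄ = 2.2107922 − 0.0080966·(0.0322070)/(-0.0760447) = 2.2142214;  |Δ| = 0.0034291
|z₄ − z₃| = 0.0034291 < 0.01

n = 4, zₙ = 2.21422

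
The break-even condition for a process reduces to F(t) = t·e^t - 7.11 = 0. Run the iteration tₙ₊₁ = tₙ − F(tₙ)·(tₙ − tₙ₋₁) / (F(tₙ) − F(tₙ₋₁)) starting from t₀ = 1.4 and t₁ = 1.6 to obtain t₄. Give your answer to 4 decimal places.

1.5338

F(1.4) = -1.432720, F(1.6) = 0.814852
t₂ = 1.600000 − 0.814852·(1.600000 − 1.400000) / (0.814852 − (-1.432720)) = 1.600000 − (0.162970)/(2.247572) = 1.527490
F(1.527490) = -0.073459
t₃ = 1.527490 − (-0.073459)·(1.527490 − 1.600000) / (-0.073459 − 0.814852) = 1.527490 − (0.005327)/(-0.888311) = 1.533487
F(1.533487) = -0.003352
t₄ = 1.533487 − (-0.003352)·(1.533487 − 1.527490) / (-0.003352 − (-0.073459)) = 1.533487 − (-0.000020)/(0.070108) = 1.533773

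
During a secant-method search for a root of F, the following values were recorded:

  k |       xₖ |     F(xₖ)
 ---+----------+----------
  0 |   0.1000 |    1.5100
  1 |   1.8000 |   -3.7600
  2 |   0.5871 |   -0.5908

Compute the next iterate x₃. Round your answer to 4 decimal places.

x₃ = 0.5871 − (-0.5908)·(0.5871 − 1.8000) / (-0.5908 − (-3.7600))
   = 0.5871 − (0.716581)/(3.169200) = 0.360992

0.3610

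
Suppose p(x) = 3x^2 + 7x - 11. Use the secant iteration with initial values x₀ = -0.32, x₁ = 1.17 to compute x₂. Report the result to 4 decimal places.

1.0342

p(-0.32) = -12.932800, p(1.17) = 1.296700
x₂ = 1.170000 − 1.296700·(1.170000 − (-0.320000)) / (1.296700 − (-12.932800)) = 1.170000 − (1.932083)/(14.229500) = 1.034220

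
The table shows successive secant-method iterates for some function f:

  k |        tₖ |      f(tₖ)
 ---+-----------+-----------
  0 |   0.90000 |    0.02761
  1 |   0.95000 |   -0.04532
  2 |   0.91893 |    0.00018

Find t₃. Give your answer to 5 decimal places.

t₃ = 0.91893 − 0.00018·(0.91893 − 0.95000) / (0.00018 − (-0.04532))
   = 0.91893 − (-0.0000056)/(0.0455000) = 0.9190529

0.91905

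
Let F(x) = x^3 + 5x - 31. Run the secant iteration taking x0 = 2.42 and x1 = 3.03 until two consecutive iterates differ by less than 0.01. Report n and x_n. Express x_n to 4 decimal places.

n = 4, x_n = 2.6167

F(2.42) = -4.727512, F(3.03) = 11.968127
x2 = 3.030000 − 11.968127·(0.610000)/(16.695639) = 2.592727;  |Δ| = 0.437273
F(2.592727) = -0.607457
x3 = 2.592727 − (-0.607457)·(-0.437273)/(-12.575584) = 2.613849;  |Δ| = 0.021122
F(2.613849) = -0.072400
x4 = 2.613849 − (-0.072400)·(0.021122)/(0.535057) = 2.616707;  |Δ| = 0.002858
|x4 − x3| = 0.002858 < 0.01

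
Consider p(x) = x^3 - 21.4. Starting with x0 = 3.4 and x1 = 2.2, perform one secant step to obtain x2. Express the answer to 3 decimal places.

2.650

p(3.4) = 17.90400, p(2.2) = -10.75200
x2 = 2.20000 − (-10.75200)·(2.20000 − 3.40000) / (-10.75200 − 17.90400) = 2.20000 − (12.90240)/(-28.65600) = 2.65025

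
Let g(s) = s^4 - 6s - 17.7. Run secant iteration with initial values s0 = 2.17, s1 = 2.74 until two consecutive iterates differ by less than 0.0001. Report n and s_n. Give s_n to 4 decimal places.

g(2.17) = -8.546261, g(2.74) = 22.224058
s2 = 2.740000 − 22.224058·(0.570000)/(30.770319) = 2.328314;  |Δ| = 0.411686
g(2.328314) = -2.282149
s3 = 2.328314 − (-2.282149)·(-0.411686)/(-24.506206) = 2.366652;  |Δ| = 0.038338
g(2.366652) = -0.528230
s4 = 2.366652 − (-0.528230)·(0.038338)/(1.753918) = 2.378199;  |Δ| = 0.011546
g(2.378199) = 0.019212
s5 = 2.378199 − 0.019212·(0.011546)/(0.547442) = 2.377794;  |Δ| = 0.000405
g(2.377794) = -0.000153
s6 = 2.377794 − (-0.000153)·(-0.000405)/(-0.019364) = 2.377797;  |Δ| = 0.000003
|s6 − s5| = 0.000003 < 0.0001

n = 6, s_n = 2.3778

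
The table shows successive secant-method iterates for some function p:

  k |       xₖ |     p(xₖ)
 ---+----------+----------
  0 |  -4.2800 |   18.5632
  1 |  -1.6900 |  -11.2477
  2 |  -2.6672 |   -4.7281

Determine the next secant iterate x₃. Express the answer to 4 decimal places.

-3.3759

x₃ = -2.6672 − (-4.7281)·(-2.6672 − (-1.6900)) / (-4.7281 − (-11.2477))
   = -2.6672 − (4.620299)/(6.519600) = -3.375878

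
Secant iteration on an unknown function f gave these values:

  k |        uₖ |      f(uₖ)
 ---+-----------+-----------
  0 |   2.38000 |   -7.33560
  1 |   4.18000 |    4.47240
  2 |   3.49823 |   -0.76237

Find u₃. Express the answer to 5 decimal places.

u₃ = 3.49823 − (-0.76237)·(3.49823 − 4.18000) / (-0.76237 − 4.47240)
   = 3.49823 − (0.5197610)/(-5.2347700) = 3.5975201

3.59752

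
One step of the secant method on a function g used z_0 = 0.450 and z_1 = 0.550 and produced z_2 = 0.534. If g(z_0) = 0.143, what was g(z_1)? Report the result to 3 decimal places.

The secant line through (0.450, 0.143) and (0.550, g(z_1)) crosses zero at z_2 = 0.534.
So (0.450, 0.143), (0.550, g(z_1)), (0.534, 0) are collinear:
g(z_1) = 0.143 · (0.550 − 0.534) / (0.450 − 0.534) = 0.143 · (0.01600)/(-0.08400) = -0.02724

-0.027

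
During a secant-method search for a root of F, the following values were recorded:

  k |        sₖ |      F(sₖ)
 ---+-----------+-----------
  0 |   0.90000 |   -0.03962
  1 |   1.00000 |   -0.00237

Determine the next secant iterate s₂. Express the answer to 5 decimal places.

s₂ = 1.00000 − (-0.00237)·(1.00000 − 0.90000) / (-0.00237 − (-0.03962))
   = 1.00000 − (-0.0002370)/(0.0372500) = 1.0063624

1.00636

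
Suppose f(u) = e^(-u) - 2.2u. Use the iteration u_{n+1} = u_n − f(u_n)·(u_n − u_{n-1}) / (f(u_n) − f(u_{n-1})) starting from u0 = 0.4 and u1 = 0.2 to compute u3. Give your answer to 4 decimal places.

f(0.4) = -0.209680, f(0.2) = 0.378731
u2 = 0.200000 − 0.378731·(0.200000 − 0.400000) / (0.378731 − (-0.209680)) = 0.200000 − (-0.075746)/(0.588411) = 0.328730
f(0.328730) = -0.003369
u3 = 0.328730 − (-0.003369)·(0.328730 − 0.200000) / (-0.003369 − 0.378731) = 0.328730 − (-0.000434)/(-0.382100) = 0.327595

0.3276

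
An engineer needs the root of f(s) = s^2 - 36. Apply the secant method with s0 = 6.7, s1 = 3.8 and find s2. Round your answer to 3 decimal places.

f(6.7) = 8.89000, f(3.8) = -21.56000
s2 = 3.80000 − (-21.56000)·(3.80000 − 6.70000) / (-21.56000 − 8.89000) = 3.80000 − (62.52400)/(-30.45000) = 5.85333

5.853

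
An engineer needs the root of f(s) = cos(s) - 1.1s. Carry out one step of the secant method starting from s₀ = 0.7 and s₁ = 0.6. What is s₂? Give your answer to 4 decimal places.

0.6970

f(0.7) = -0.005158, f(0.6) = 0.165336
s₂ = 0.600000 − 0.165336·(0.600000 − 0.700000) / (0.165336 − (-0.005158)) = 0.600000 − (-0.016534)/(0.170493) = 0.696975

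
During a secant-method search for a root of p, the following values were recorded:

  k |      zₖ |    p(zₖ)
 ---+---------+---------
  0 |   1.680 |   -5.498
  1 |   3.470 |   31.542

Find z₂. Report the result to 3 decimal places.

z₂ = 3.470 − 31.542·(3.470 − 1.680) / (31.542 − (-5.498))
   = 3.470 − (56.46018)/(37.04000) = 1.94570

1.946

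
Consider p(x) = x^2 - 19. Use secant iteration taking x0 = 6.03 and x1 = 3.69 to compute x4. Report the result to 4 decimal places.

p(6.03) = 17.360900, p(3.69) = -5.383900
x2 = 3.690000 − (-5.383900)·(3.690000 − 6.030000) / (-5.383900 − 17.360900) = 3.690000 − (12.598326)/(-22.744800) = 4.243899
p(4.243899) = -0.989320
x3 = 4.243899 − (-0.989320)·(4.243899 − 3.690000) / (-0.989320 − (-5.383900)) = 4.243899 − (-0.547983)/(4.394580) = 4.368594
p(4.368594) = 0.084618
x4 = 4.368594 − 0.084618·(4.368594 − 4.243899) / (0.084618 − (-0.989320)) = 4.368594 − (0.010551)/(1.073937) = 4.358769

4.3588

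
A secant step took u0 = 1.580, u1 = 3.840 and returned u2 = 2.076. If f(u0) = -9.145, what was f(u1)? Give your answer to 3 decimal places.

32.524

The secant line through (1.580, -9.145) and (3.840, f(u1)) crosses zero at u2 = 2.076.
So (1.580, -9.145), (3.840, f(u1)), (2.076, 0) are collinear:
f(u1) = -9.145 · (3.840 − 2.076) / (1.580 − 2.076) = -9.145 · (1.76400)/(-0.49600) = 32.52375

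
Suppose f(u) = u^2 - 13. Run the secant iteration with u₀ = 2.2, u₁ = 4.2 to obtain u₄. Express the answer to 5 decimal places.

3.60574

f(2.2) = -8.1600000, f(4.2) = 4.6400000
u₂ = 4.2000000 − 4.6400000·(4.2000000 − 2.2000000) / (4.6400000 − (-8.1600000)) = 4.2000000 − (9.2800000)/(12.8000000) = 3.4750000
f(3.4750000) = -0.9243750
u₃ = 3.4750000 − (-0.9243750)·(3.4750000 − 4.2000000) / (-0.9243750 − 4.6400000) = 3.4750000 − (0.6701719)/(-5.5643750) = 3.5954397
f(3.5954397) = -0.0728131
u₄ = 3.5954397 − (-0.0728131)·(3.5954397 − 3.4750000) / (-0.0728131 − (-0.9243750)) = 3.5954397 − (-0.0087696)/(0.8515619) = 3.6057380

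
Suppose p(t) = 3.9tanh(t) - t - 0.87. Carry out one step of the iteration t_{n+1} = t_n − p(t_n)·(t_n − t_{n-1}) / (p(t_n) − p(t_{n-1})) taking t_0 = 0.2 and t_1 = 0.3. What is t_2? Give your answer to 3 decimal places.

p(0.2) = -0.30024, p(0.3) = -0.03388
t_2 = 0.30000 − (-0.03388)·(0.30000 − 0.20000) / (-0.03388 − (-0.30024)) = 0.30000 − (-0.00339)/(0.26636) = 0.31272

0.313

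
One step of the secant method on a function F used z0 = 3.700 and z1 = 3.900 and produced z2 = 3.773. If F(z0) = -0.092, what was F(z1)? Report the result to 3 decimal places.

The secant line through (3.700, -0.092) and (3.900, F(z1)) crosses zero at z2 = 3.773.
So (3.700, -0.092), (3.900, F(z1)), (3.773, 0) are collinear:
F(z1) = -0.092 · (3.900 − 3.773) / (3.700 − 3.773) = -0.092 · (0.12700)/(-0.07300) = 0.16005

0.160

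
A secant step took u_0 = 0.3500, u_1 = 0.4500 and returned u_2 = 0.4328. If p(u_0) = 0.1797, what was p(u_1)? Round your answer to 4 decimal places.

-0.0373

The secant line through (0.3500, 0.1797) and (0.4500, p(u_1)) crosses zero at u_2 = 0.4328.
So (0.3500, 0.1797), (0.4500, p(u_1)), (0.4328, 0) are collinear:
p(u_1) = 0.1797 · (0.4500 − 0.4328) / (0.3500 − 0.4328) = 0.1797 · (0.017200)/(-0.082800) = -0.037329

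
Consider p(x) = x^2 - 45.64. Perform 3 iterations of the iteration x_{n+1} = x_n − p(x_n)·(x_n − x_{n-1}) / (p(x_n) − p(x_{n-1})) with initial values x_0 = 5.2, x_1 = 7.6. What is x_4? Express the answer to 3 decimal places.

p(5.2) = -18.60000, p(7.6) = 12.12000
x_2 = 7.60000 − 12.12000·(7.60000 − 5.20000) / (12.12000 − (-18.60000)) = 7.60000 − (29.08800)/(30.72000) = 6.65313
p(6.65313) = -1.37593
x_3 = 6.65313 − (-1.37593)·(6.65313 − 7.60000) / (-1.37593 − 12.12000) = 6.65313 − (1.30283)/(-13.49593) = 6.74966
p(6.74966) = -0.08209
x_4 = 6.74966 − (-0.08209)·(6.74966 − 6.65313) / (-0.08209 − (-1.37593)) = 6.74966 − (-0.00792)/(1.29384) = 6.75578

6.756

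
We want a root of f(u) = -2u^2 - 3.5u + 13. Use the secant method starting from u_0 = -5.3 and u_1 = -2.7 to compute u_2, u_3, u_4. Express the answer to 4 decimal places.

-3.3296, -3.6195, -3.5682

f(-5.3) = -24.630000, f(-2.7) = 7.870000
u_2 = -2.700000 − 7.870000·(-2.700000 − (-5.300000)) / (7.870000 − (-24.630000)) = -2.700000 − (20.462000)/(32.500000) = -3.329600
f(-3.329600) = 2.481128
u_3 = -3.329600 − 2.481128·(-3.329600 − (-2.700000)) / (2.481128 − 7.870000) = -3.329600 − (-1.562118)/(-5.388872) = -3.619478
f(-3.619478) = -0.533074
u_4 = -3.619478 − (-0.533074)·(-3.619478 − (-3.329600)) / (-0.533074 − 2.481128) = -3.619478 − (0.154527)/(-3.014202) = -3.568212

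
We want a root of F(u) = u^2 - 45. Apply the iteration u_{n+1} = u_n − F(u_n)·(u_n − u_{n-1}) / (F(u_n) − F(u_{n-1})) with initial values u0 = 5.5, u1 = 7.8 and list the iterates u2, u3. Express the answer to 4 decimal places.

6.6090, 6.7007

F(5.5) = -14.750000, F(7.8) = 15.840000
u2 = 7.800000 − 15.840000·(7.800000 − 5.500000) / (15.840000 − (-14.750000)) = 7.800000 − (36.432000)/(30.590000) = 6.609023
F(6.609023) = -1.320821
u3 = 6.609023 − (-1.320821)·(6.609023 − 7.800000) / (-1.320821 − 15.840000) = 6.609023 − (1.573068)/(-17.160821) = 6.700689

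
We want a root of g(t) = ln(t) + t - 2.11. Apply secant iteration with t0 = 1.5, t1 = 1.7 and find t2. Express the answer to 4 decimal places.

1.6258

g(1.5) = -0.204535, g(1.7) = 0.120628
t2 = 1.700000 − 0.120628·(1.700000 − 1.500000) / (0.120628 − (-0.204535)) = 1.700000 − (0.024126)/(0.325163) = 1.625804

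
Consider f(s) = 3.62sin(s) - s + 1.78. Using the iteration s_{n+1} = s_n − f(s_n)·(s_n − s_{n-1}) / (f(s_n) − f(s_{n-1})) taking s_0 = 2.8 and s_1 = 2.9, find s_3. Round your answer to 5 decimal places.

2.84343

f(2.8) = 0.1926571, f(2.9) = -0.2539174
s_2 = 2.9000000 − (-0.2539174)·(2.9000000 − 2.8000000) / (-0.2539174 − 0.1926571) = 2.9000000 − (-0.0253917)/(-0.4465745) = 2.8431411
f(2.8431411) = 0.0012858
s_3 = 2.8431411 − 0.0012858·(2.8431411 − 2.9000000) / (0.0012858 − (-0.2539174)) = 2.8431411 − (-0.0000731)/(0.2552032) = 2.8434276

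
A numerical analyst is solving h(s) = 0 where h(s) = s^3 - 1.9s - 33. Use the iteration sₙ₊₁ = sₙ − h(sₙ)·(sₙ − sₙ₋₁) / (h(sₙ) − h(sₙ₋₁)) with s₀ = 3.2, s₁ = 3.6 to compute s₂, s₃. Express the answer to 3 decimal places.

3.392, 3.404

h(3.2) = -6.31200, h(3.6) = 6.81600
s₂ = 3.60000 − 6.81600·(3.60000 − 3.20000) / (6.81600 − (-6.31200)) = 3.60000 − (2.72640)/(13.12800) = 3.39232
h(3.39232) = -0.40709
s₃ = 3.39232 − (-0.40709)·(3.39232 − 3.60000) / (-0.40709 − 6.81600) = 3.39232 − (0.08454)/(-7.22309) = 3.40403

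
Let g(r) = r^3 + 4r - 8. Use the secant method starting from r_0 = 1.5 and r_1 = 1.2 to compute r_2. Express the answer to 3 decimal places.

g(1.5) = 1.37500, g(1.2) = -1.47200
r_2 = 1.20000 − (-1.47200)·(1.20000 − 1.50000) / (-1.47200 − 1.37500) = 1.20000 − (0.44160)/(-2.84700) = 1.35511

1.355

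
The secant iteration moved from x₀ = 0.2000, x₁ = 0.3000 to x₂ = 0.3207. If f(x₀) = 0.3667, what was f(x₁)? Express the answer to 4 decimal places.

0.0629

The secant line through (0.2000, 0.3667) and (0.3000, f(x₁)) crosses zero at x₂ = 0.3207.
So (0.2000, 0.3667), (0.3000, f(x₁)), (0.3207, 0) are collinear:
f(x₁) = 0.3667 · (0.3000 − 0.3207) / (0.2000 − 0.3207) = 0.3667 · (-0.020700)/(-0.120700) = 0.062889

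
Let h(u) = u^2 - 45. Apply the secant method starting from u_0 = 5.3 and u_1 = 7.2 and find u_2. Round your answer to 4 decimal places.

6.6528

h(5.3) = -16.910000, h(7.2) = 6.840000
u_2 = 7.200000 − 6.840000·(7.200000 − 5.300000) / (6.840000 − (-16.910000)) = 7.200000 − (12.996000)/(23.750000) = 6.652800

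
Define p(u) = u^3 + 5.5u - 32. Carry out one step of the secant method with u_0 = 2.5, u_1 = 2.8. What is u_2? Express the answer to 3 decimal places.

p(2.5) = -2.62500, p(2.8) = 5.35200
u_2 = 2.80000 − 5.35200·(2.80000 − 2.50000) / (5.35200 − (-2.62500)) = 2.80000 − (1.60560)/(7.97700) = 2.59872

2.599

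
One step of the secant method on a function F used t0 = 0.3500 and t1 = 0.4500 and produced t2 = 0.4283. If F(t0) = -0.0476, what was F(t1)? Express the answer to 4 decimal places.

0.0132

The secant line through (0.3500, -0.0476) and (0.4500, F(t1)) crosses zero at t2 = 0.4283.
So (0.3500, -0.0476), (0.4500, F(t1)), (0.4283, 0) are collinear:
F(t1) = -0.0476 · (0.4500 − 0.4283) / (0.3500 − 0.4283) = -0.0476 · (0.021700)/(-0.078300) = 0.013192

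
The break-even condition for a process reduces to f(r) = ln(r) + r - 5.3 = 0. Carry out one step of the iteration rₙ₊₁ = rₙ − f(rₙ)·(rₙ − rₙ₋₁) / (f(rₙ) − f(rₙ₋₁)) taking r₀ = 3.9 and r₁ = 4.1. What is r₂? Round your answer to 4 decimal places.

3.9312

f(3.9) = -0.039023, f(4.1) = 0.210987
r₂ = 4.100000 − 0.210987·(4.100000 − 3.900000) / (0.210987 − (-0.039023)) = 4.100000 − (0.042197)/(0.250010) = 3.931217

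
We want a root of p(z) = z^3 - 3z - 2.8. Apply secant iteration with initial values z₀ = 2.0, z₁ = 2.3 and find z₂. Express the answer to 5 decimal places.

p(2.0) = -0.8000000, p(2.3) = 2.4670000
z₂ = 2.3000000 − 2.4670000·(2.3000000 − 2.0000000) / (2.4670000 − (-0.8000000)) = 2.3000000 − (0.7401000)/(3.2670000) = 2.0734619

2.07346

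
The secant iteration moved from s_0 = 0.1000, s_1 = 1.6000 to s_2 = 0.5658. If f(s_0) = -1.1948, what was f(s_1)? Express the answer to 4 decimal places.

2.6528

The secant line through (0.1000, -1.1948) and (1.6000, f(s_1)) crosses zero at s_2 = 0.5658.
So (0.1000, -1.1948), (1.6000, f(s_1)), (0.5658, 0) are collinear:
f(s_1) = -1.1948 · (1.6000 − 0.5658) / (0.1000 − 0.5658) = -1.1948 · (1.034200)/(-0.465800) = 2.652774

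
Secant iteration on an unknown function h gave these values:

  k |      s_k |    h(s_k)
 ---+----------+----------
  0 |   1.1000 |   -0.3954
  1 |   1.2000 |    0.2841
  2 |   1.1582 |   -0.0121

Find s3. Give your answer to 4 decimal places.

1.1599

s3 = 1.1582 − (-0.0121)·(1.1582 − 1.2000) / (-0.0121 − 0.2841)
   = 1.1582 − (0.000506)/(-0.296200) = 1.159908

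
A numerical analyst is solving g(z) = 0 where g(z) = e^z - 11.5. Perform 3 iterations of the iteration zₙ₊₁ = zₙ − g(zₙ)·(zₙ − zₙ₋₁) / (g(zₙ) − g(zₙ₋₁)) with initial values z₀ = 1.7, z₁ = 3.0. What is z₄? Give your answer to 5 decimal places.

2.44812

g(1.7) = -6.0260526, g(3.0) = 8.5855369
z₂ = 3.0000000 − 8.5855369·(3.0000000 − 1.7000000) / (8.5855369 − (-6.0260526)) = 3.0000000 − (11.1611980)/(14.6115895) = 2.2361407
g(2.2361407) = -2.1428502
z₃ = 2.2361407 − (-2.1428502)·(2.2361407 − 3.0000000) / (-2.1428502 − 8.5855369) = 2.2361407 − (1.6368360)/(-10.7283871) = 2.3887113
g(2.3887113) = -0.6005613
z₄ = 2.3887113 − (-0.6005613)·(2.3887113 − 2.2361407) / (-0.6005613 − (-2.1428502)) = 2.3887113 − (-0.0916280)/(1.5422889) = 2.4481217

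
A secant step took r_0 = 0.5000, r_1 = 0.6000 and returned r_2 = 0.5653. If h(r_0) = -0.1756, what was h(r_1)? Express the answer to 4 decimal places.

The secant line through (0.5000, -0.1756) and (0.6000, h(r_1)) crosses zero at r_2 = 0.5653.
So (0.5000, -0.1756), (0.6000, h(r_1)), (0.5653, 0) are collinear:
h(r_1) = -0.1756 · (0.6000 − 0.5653) / (0.5000 − 0.5653) = -0.1756 · (0.034700)/(-0.065300) = 0.093313

0.0933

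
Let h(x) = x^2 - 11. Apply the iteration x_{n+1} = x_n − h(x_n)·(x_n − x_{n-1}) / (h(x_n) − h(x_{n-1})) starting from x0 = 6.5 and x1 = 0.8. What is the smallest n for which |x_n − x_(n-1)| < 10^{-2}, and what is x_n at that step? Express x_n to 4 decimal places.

h(6.5) = 31.250000, h(0.8) = -10.360000
x2 = 0.800000 − (-10.360000)·(-5.700000)/(-41.610000) = 2.219178;  |Δ| = 1.419178
h(2.219178) = -6.075249
x3 = 2.219178 − (-6.075249)·(1.419178)/(4.284751) = 4.231397;  |Δ| = 2.012219
h(4.231397) = 6.904724
x4 = 4.231397 − 6.904724·(2.012219)/(12.979973) = 3.160993;  |Δ| = 1.070404
h(3.160993) = -1.008123
x5 = 3.160993 − (-1.008123)·(-1.070404)/(-7.912847) = 3.297366;  |Δ| = 0.136373
h(3.297366) = -0.127377
x6 = 3.297366 − (-0.127377)·(0.136373)/(0.880746) = 3.317089;  |Δ| = 0.019723
h(3.317089) = 0.003079
x7 = 3.317089 − 0.003079·(0.019723)/(0.130455) = 3.316623;  |Δ| = 0.000465
|x7 − x6| = 0.000465 < 10^{-2}

n = 7, x_n = 3.3166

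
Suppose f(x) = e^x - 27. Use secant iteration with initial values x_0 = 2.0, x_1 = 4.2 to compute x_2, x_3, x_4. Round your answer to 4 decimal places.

2.7276, 3.0629, 3.3716

f(2.0) = -19.610944, f(4.2) = 39.686331
x_2 = 4.200000 − 39.686331·(4.200000 − 2.000000) / (39.686331 − (-19.610944)) = 4.200000 − (87.309928)/(59.297275) = 2.727590
f(2.727590) = -11.704028
x_3 = 2.727590 − (-11.704028)·(2.727590 − 4.200000) / (-11.704028 − 39.686331) = 2.727590 − (17.233133)/(-51.390359) = 3.062927
f(3.062927) = -5.609917
x_4 = 3.062927 − (-5.609917)·(3.062927 − 2.727590) / (-5.609917 − (-11.704028)) = 3.062927 − (-1.881218)/(6.094111) = 3.371622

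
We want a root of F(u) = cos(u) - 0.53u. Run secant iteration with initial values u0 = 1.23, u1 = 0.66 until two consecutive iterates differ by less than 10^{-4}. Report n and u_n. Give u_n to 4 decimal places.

F(1.23) = -0.317662, F(0.66) = 0.440192
u2 = 0.660000 − 0.440192·(-0.570000)/(0.757855) = 0.991079;  |Δ| = 0.331079
F(0.991079) = 0.022516
u3 = 0.991079 − 0.022516·(0.331079)/(-0.417676) = 1.008926;  |Δ| = 0.017848
F(1.008926) = -0.001961
u4 = 1.008926 − (-0.001961)·(0.017848)/(-0.024477) = 1.007496;  |Δ| = 0.001430
F(1.007496) = 0.000006
u5 = 1.007496 − 0.000006·(-0.001430)/(0.001968) = 1.007501;  |Δ| = 0.000005
|u5 − u4| = 0.000005 < 10^{-4}

n = 5, u_n = 1.0075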